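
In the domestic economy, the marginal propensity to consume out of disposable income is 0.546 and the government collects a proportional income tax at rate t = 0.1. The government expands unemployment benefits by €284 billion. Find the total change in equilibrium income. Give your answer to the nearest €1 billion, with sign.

+€305 billion

The transfer change shifts disposable income by +€284 billion, so first-round consumption changes by c·ΔTR = 0.546 × (+€284 billion) = +€155.064 billion.
Expenditure multiplier = 1/(1 − c(1−t)) = 1/(1 − 0.546×0.9) = 1/0.5086 ≈ 1.966.
The transfer multiplier is c × k ≈ 1.074, so ΔY = k × (c·ΔTR) = (+€155.064 billion) / 0.5086 ≈ +€305 billion.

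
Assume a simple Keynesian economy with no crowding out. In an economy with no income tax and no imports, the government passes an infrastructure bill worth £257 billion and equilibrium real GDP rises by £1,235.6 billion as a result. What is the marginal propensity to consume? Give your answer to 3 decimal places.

0.792

Implied spending multiplier k = ΔY/ΔG = 1,235.6/257 ≈ 4.8078.
Since k = 1/(1 − MPC), MPC = 1 − 1/k = 1 − ΔG/ΔY = 1 − 257/1,235.6 ≈ 0.792.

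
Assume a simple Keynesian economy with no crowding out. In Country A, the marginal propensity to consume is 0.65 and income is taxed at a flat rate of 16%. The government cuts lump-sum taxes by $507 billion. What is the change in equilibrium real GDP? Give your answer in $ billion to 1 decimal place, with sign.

A lump-sum tax change of −$507 billion shifts disposable income by +$507 billion; first-round consumption changes by −c × ΔT = −0.65 × (−$507 billion) = +$329.55 billion.
Expenditure multiplier = 1/(1 − c(1−t)) = 1/(1 − 0.65×0.84) = 1/0.454 ≈ 2.203.
The tax multiplier is −c × k ≈ −1.432, so ΔY = k × (−c·ΔT) = (+$329.55 billion) / 0.454 ≈ +$725.9 billion.

+$725.9 billion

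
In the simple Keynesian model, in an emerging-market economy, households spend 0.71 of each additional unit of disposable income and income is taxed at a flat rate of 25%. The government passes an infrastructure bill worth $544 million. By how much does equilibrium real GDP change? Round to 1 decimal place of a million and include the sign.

+$1,163.6 million

Spending multiplier = 1/(1 − c(1−t)) = 1/(1 − 0.71×0.75) = 1/0.4675 ≈ 2.139.
ΔY = k × ΔG = (+$544 million) / 0.4675 ≈ +$1,163.6 million.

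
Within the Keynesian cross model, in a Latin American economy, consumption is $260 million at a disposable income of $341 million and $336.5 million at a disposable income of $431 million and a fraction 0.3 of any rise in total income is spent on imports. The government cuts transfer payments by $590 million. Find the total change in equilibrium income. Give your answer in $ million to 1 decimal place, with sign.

MPC = ΔC/ΔYd = (336.5 − 260)/(431 − 341) = 76.5/90 = 0.85.
The transfer change shifts disposable income by −$590 million, so first-round consumption changes by c·ΔTR = 0.85 × (−$590 million) = −$501.5 million.
Expenditure multiplier = 1/(1 − c + m) = 1/(1 − 0.85 + 0.3) = 1/0.45 ≈ 2.222.
The transfer multiplier is c × k ≈ 1.889, so ΔY = k × (c·ΔTR) = (−$501.5 million) / 0.45 ≈ −$1,114.4 million.

−$1,114.4 million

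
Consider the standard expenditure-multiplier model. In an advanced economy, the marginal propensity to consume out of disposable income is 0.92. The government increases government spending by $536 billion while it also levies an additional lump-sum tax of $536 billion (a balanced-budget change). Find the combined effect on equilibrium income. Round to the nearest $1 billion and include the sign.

Expenditure multiplier = 1/(1 − MPC) = 1/(1 − 0.92) = 1/0.08 = 12.5.
ΔG contributes k·ΔG = (+$536 billion) / 0.08 = +$6,700 billion.
ΔT of +$536 billion changes first-round spending by −c·ΔT = −$493.12 billion, contributing k·(−c·ΔT) = (−$493.12 billion) / 0.08 = −$6,164 billion.
With ΔG = ΔT and no other leakages, the balanced-budget multiplier is 1, so ΔY = ΔG = +$536 billion.

+$536 billion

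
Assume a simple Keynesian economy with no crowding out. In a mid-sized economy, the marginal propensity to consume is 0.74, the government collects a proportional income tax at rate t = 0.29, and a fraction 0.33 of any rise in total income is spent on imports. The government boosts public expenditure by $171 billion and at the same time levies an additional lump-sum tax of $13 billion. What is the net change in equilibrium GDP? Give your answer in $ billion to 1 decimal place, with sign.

+$200.6 billion

Expenditure multiplier = 1/(1 − c(1−t) + m) = 1/(1 − 0.74×0.71 + 0.33) = 1/0.8046 ≈ 1.243.
ΔG contributes k·ΔG = (+$171 billion) / 0.8046 ≈ +$212.5 billion.
ΔT of +$13 billion changes first-round spending by −c·ΔT = −$9.62 billion, contributing k·(−c·ΔT) = (−$9.62 billion) / 0.8046 ≈ −$12 billion.
Net ΔY = k(ΔG − c·ΔT) = (+$161.38 billion) / 0.8046 ≈ +$200.6 billion.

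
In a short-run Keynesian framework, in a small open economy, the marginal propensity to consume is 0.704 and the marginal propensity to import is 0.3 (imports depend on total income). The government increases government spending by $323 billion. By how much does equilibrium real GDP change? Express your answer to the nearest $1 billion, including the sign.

Expenditure multiplier = 1/(1 − c + m) = 1/(1 − 0.704 + 0.3) = 1/0.596 ≈ 1.678.
ΔY = k × ΔG = (+$323 billion) / 0.596 ≈ +$542 billion.

+$542 billion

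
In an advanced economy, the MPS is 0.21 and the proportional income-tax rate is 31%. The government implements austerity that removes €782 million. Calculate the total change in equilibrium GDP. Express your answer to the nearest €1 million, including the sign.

−€1,719 million

MPC = 1 − MPS = 1 − 0.21 = 0.79.
Expenditure multiplier = 1/(1 − c(1−t)) = 1/(1 − 0.79×0.69) = 1/0.4549 ≈ 2.198.
ΔY = k × ΔG = (−€782 million) / 0.4549 ≈ −€1,719 million.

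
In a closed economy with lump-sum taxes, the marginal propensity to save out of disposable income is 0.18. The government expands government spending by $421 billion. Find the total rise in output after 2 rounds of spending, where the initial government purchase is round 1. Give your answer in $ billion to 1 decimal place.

MPC = 1 − MPS = 1 − 0.18 = 0.82.
Round 1 adds ΔG = $421 billion; each later round is MPC = 0.82 times the previous.
After 2 rounds: 421 + 345.22 = ΔG·(1 − c^2)/(1 − c) = 421 × (1 − 0.6724)/0.18 ≈ $766.2 billion.

$766.2 billion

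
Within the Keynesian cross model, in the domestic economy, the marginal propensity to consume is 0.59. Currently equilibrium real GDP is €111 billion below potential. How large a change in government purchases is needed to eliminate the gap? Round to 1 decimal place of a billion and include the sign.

Spending multiplier = 1/(1 − MPC) = 1/(1 − 0.59) = 1/0.41 ≈ 2.439.
Need ΔY = +€111 billion, so ΔG = ΔY/k = (+€111 billion) × 0.41 ≈ +€45.5 billion.
The government should increase government purchases by €45.5 billion.

+€45.5 billion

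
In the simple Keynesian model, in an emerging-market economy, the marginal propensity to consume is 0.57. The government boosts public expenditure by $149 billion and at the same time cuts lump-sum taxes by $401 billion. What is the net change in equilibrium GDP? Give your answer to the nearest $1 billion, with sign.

Expenditure multiplier = 1/(1 − MPC) = 1/(1 − 0.57) = 1/0.43 ≈ 2.326.
ΔG contributes k·ΔG = (+$149 billion) / 0.43 ≈ +$346.5 billion.
ΔT of −$401 billion changes first-round spending by −c·ΔT = +$228.57 billion, contributing k·(−c·ΔT) = (+$228.57 billion) / 0.43 ≈ +$531.6 billion.
Net ΔY = k(ΔG − c·ΔT) = (+$377.57 billion) / 0.43 ≈ +$878 billion.

+$878 billion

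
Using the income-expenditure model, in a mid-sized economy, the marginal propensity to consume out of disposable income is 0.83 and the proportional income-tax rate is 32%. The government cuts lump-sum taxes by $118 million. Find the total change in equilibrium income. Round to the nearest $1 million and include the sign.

+$225 million

A lump-sum tax change of −$118 million shifts disposable income by +$118 million; first-round consumption changes by −c × ΔT = −0.83 × (−$118 million) = +$97.94 million.
Expenditure multiplier = 1/(1 − c(1−t)) = 1/(1 − 0.83×0.68) = 1/0.4356 ≈ 2.296.
The tax multiplier is −c × k ≈ −1.905, so ΔY = k × (−c·ΔT) = (+$97.94 million) / 0.4356 ≈ +$225 million.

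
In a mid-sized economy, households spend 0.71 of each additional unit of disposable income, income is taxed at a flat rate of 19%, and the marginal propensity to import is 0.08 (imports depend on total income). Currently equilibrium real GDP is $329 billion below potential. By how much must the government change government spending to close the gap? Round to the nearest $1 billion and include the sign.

+$166 billion

Spending multiplier = 1/(1 − c(1−t) + m) = 1/(1 − 0.71×0.81 + 0.08) = 1/0.5049 ≈ 1.981.
Need ΔY = +$329 billion, so ΔG = ΔY/k = (+$329 billion) × 0.5049 ≈ +$166 billion.
The government should increase government spending by $166 billion.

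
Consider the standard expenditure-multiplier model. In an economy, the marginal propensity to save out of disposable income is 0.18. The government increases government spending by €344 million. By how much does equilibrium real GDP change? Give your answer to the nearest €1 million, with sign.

+€1,911 million

MPC = 1 − MPS = 1 − 0.18 = 0.82.
Expenditure multiplier = 1/(1 − MPC) = 1/(1 − 0.82) = 1/0.18 ≈ 5.556.
ΔY = k × ΔG = (+€344 million) / 0.18 ≈ +€1,911 million.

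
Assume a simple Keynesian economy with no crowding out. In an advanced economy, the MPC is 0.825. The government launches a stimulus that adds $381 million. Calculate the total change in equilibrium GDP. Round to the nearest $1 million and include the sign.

Government-spending multiplier = 1/(1 − MPC) = 1/(1 − 0.825) = 1/0.175 ≈ 5.714.
ΔY = k × ΔG = (+$381 million) / 0.175 ≈ +$2,177 million.

+$2,177 million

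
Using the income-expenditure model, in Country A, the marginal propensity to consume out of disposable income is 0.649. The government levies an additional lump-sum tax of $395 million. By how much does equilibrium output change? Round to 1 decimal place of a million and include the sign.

A lump-sum tax change of +$395 million shifts disposable income by −$395 million; first-round consumption changes by −c × ΔT = −0.649 × (+$395 million) = −$256.355 million.
Expenditure multiplier = 1/(1 − MPC) = 1/(1 − 0.649) = 1/0.351 ≈ 2.849.
The tax multiplier is −c × k ≈ −1.849, so ΔY = k × (−c·ΔT) = (−$256.355 million) / 0.351 ≈ −$730.4 million.

−$730.4 million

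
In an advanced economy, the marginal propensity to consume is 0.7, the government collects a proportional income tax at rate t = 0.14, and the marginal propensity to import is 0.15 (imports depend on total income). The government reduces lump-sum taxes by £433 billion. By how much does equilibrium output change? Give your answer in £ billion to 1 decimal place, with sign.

A lump-sum tax change of −£433 billion shifts disposable income by +£433 billion; first-round consumption changes by −c × ΔT = −0.7 × (−£433 billion) = +£303.1 billion.
Expenditure multiplier = 1/(1 − c(1−t) + m) = 1/(1 − 0.7×0.86 + 0.15) = 1/0.548 ≈ 1.825.
The tax multiplier is −c × k ≈ −1.277, so ΔY = k × (−c·ΔT) = (+£303.1 billion) / 0.548 ≈ +£553.1 billion.

+£553.1 billion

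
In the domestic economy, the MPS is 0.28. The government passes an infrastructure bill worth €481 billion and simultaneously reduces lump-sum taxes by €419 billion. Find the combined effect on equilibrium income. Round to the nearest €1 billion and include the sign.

+€2,795 billion

MPC = 1 − MPS = 1 − 0.28 = 0.72.
Expenditure multiplier = 1/(1 − MPC) = 1/(1 − 0.72) = 1/0.28 ≈ 3.571.
ΔG contributes k·ΔG = (+€481 billion) / 0.28 ≈ +€1,717.9 billion.
ΔT of −€419 billion changes first-round spending by −c·ΔT = +€301.68 billion, contributing k·(−c·ΔT) = (+€301.68 billion) / 0.28 ≈ +€1,077.4 billion.
Net ΔY = k(ΔG − c·ΔT) = (+€782.68 billion) / 0.28 ≈ +€2,795 billion.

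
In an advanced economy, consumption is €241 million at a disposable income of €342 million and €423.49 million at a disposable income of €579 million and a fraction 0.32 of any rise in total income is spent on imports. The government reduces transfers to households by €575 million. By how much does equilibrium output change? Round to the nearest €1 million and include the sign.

MPC = ΔC/ΔYd = (423.49 − 241)/(579 − 342) = 182.49/237 = 0.77.
The transfer change shifts disposable income by −€575 million, so first-round consumption changes by c·ΔTR = 0.77 × (−€575 million) = −€442.75 million.
Expenditure multiplier = 1/(1 − c + m) = 1/(1 − 0.77 + 0.32) = 1/0.55 ≈ 1.818.
The transfer multiplier is c × k = 1.4, so ΔY = k × (c·ΔTR) = (−€442.75 million) / 0.55 = −€805 million.

−€805 million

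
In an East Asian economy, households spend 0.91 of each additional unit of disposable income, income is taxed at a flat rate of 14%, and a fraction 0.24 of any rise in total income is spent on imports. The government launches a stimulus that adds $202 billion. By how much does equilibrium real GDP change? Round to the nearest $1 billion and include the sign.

+$442 billion

Spending multiplier = 1/(1 − c(1−t) + m) = 1/(1 − 0.91×0.86 + 0.24) = 1/0.4574 ≈ 2.186.
ΔY = k × ΔG = (+$202 billion) / 0.4574 ≈ +$442 billion.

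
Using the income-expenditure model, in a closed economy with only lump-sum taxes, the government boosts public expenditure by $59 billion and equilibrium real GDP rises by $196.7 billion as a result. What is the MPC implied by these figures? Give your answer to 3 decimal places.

Implied spending multiplier k = ΔY/ΔG = 196.7/59 ≈ 3.3339.
Since k = 1/(1 − MPC), MPC = 1 − 1/k = 1 − ΔG/ΔY = 1 − 59/196.7 ≈ 0.700.

0.700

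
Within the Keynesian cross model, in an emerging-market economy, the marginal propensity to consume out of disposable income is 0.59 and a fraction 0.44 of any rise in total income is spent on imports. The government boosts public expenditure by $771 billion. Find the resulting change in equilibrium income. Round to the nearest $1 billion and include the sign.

+$907 billion

Expenditure multiplier = 1/(1 − c + m) = 1/(1 − 0.59 + 0.44) = 1/0.85 ≈ 1.176.
ΔY = k × ΔG = (+$771 billion) / 0.85 ≈ +$907 billion.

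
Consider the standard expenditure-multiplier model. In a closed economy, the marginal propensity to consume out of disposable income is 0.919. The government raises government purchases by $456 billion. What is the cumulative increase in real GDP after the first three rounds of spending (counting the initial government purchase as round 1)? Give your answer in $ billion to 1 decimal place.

$1,260.2 billion

Round 1 adds ΔG = $456 billion; each later round is MPC = 0.919 times the previous.
After 3 rounds: 456 + 419.064 + 385.119816 = ΔG·(1 − c^3)/(1 − c) = 456 × (1 − 0.776151559)/0.081 ≈ $1,260.2 billion.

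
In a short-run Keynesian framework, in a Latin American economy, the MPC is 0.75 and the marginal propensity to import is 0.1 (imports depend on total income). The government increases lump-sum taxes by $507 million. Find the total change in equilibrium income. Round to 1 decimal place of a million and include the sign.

−$1,086.4 million

A lump-sum tax change of +$507 million shifts disposable income by −$507 million; first-round consumption changes by −c × ΔT = −0.75 × (+$507 million) = −$380.25 million.
Expenditure multiplier = 1/(1 − c + m) = 1/(1 − 0.75 + 0.1) = 1/0.35 ≈ 2.857.
The tax multiplier is −c × k ≈ −2.143, so ΔY = k × (−c·ΔT) = (−$380.25 million) / 0.35 ≈ −$1,086.4 million.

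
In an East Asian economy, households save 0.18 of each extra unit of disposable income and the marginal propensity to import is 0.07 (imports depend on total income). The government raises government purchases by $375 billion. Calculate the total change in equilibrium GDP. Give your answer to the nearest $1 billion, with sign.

MPC = 1 − MPS = 1 − 0.18 = 0.82.
Spending multiplier = 1/(1 − c + m) = 1/(1 − 0.82 + 0.07) = 1/0.25 = 4.
ΔY = k × ΔG = (+$375 billion) / 0.25 = +$1,500 billion.

+$1,500 billion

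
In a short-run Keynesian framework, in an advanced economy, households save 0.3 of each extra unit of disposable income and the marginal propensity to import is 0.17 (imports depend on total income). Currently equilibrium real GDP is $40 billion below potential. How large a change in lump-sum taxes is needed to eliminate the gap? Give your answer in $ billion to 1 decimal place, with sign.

−$26.9 billion

MPC = 1 − MPS = 1 − 0.3 = 0.7.
Spending multiplier = 1/(1 − c + m) = 1/(1 − 0.7 + 0.17) = 1/0.47 ≈ 2.128.
Tax multiplier = −c·k = −0.7/0.47 ≈ −1.489. Need ΔY = +$40 billion, so ΔT = ΔY/(−c·k) = −(+$40 billion) × 0.47 / 0.7 ≈ −$26.9 billion.
The government should cut lump-sum taxes by $26.9 billion.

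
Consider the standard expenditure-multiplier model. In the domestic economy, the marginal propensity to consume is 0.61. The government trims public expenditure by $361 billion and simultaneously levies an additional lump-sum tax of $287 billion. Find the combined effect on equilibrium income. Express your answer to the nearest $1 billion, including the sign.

−$1,375 billion

Expenditure multiplier = 1/(1 − MPC) = 1/(1 − 0.61) = 1/0.39 ≈ 2.564.
ΔG contributes k·ΔG = (−$361 billion) / 0.39 ≈ −$925.6 billion.
ΔT of +$287 billion changes first-round spending by −c·ΔT = −$175.07 billion, contributing k·(−c·ΔT) = (−$175.07 billion) / 0.39 ≈ −$448.9 billion.
Net ΔY = k(ΔG − c·ΔT) = (−$536.07 billion) / 0.39 ≈ −$1,375 billion.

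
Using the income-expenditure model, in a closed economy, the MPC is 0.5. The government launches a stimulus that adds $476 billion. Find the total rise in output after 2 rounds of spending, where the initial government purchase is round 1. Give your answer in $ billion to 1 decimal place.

$714.0 billion

Round 1 adds ΔG = $476 billion; each later round is MPC = 0.5 times the previous.
After 2 rounds: 476 + 238 = ΔG·(1 − c^2)/(1 − c) = 476 × (1 − 0.25)/0.5 = $714 billion.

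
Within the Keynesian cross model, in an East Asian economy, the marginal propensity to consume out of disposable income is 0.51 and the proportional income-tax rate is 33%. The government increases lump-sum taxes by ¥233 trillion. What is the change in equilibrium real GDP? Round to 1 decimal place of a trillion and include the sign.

A lump-sum tax change of +¥233 trillion shifts disposable income by −¥233 trillion; first-round consumption changes by −c × ΔT = −0.51 × (+¥233 trillion) = −¥118.83 trillion.
Expenditure multiplier = 1/(1 − c(1−t)) = 1/(1 − 0.51×0.67) = 1/0.6583 ≈ 1.519.
The tax multiplier is −c × k ≈ −0.775, so ΔY = k × (−c·ΔT) = (−¥118.83 trillion) / 0.6583 ≈ −¥180.5 trillion.

−¥180.5 trillion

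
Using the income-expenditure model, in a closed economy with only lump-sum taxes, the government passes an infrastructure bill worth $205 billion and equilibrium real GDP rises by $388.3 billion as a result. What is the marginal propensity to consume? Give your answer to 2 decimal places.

0.47

Implied spending multiplier k = ΔY/ΔG = 388.3/205 ≈ 1.8941.
Since k = 1/(1 − MPC), MPC = 1 − 1/k = 1 − ΔG/ΔY = 1 − 205/388.3 ≈ 0.47.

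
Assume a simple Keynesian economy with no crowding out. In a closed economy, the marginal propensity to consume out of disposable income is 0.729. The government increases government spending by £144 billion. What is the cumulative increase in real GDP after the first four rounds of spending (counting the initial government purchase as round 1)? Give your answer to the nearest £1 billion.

Round 1 adds ΔG = £144 billion; each later round is MPC = 0.729 times the previous.
After 4 rounds: 144 + 104.976 + 76.527504 + 55.788550416 = ΔG·(1 − c^4)/(1 − c) = 144 × (1 − 0.282429536481)/0.271 ≈ £381 billion.

£381 billion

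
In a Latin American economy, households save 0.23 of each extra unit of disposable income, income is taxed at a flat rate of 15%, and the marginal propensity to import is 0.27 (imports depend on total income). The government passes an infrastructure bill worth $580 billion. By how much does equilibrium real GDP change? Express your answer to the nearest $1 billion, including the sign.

+$942 billion

MPC = 1 − MPS = 1 − 0.23 = 0.77.
Spending multiplier = 1/(1 − c(1−t) + m) = 1/(1 − 0.77×0.85 + 0.27) = 1/0.6155 ≈ 1.625.
ΔY = k × ΔG = (+$580 billion) / 0.6155 ≈ +$942 billion.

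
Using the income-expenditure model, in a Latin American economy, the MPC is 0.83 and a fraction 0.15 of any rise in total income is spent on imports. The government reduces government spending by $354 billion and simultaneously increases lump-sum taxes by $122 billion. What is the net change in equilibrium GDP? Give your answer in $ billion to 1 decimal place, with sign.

−$1,422.7 billion

Expenditure multiplier = 1/(1 − c + m) = 1/(1 − 0.83 + 0.15) = 1/0.32 = 3.125.
ΔG contributes k·ΔG = (−$354 billion) / 0.32 ≈ −$1,106.3 billion.
ΔT of +$122 billion changes first-round spending by −c·ΔT = −$101.26 billion, contributing k·(−c·ΔT) = (−$101.26 billion) / 0.32 ≈ −$316.4 billion.
Net ΔY = k(ΔG − c·ΔT) = (−$455.26 billion) / 0.32 ≈ −$1,422.7 billion.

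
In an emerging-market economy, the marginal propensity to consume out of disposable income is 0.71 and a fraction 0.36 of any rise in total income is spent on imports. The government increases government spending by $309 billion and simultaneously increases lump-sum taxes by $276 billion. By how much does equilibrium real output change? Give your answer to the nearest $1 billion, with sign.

Expenditure multiplier = 1/(1 − c + m) = 1/(1 − 0.71 + 0.36) = 1/0.65 ≈ 1.538.
ΔG contributes k·ΔG = (+$309 billion) / 0.65 ≈ +$475.4 billion.
ΔT of +$276 billion changes first-round spending by −c·ΔT = −$195.96 billion, contributing k·(−c·ΔT) = (−$195.96 billion) / 0.65 ≈ −$301.5 billion.
Net ΔY = k(ΔG − c·ΔT) = (+$113.04 billion) / 0.65 ≈ +$174 billion.

+$174 billion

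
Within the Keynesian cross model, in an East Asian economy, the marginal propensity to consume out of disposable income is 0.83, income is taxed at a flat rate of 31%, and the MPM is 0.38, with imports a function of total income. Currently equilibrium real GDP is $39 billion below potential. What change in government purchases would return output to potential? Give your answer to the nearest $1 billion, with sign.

+$31 billion

Spending multiplier = 1/(1 − c(1−t) + m) = 1/(1 − 0.83×0.69 + 0.38) = 1/0.8073 ≈ 1.239.
Need ΔY = +$39 billion, so ΔG = ΔY/k = (+$39 billion) × 0.8073 ≈ +$31 billion.
The government should increase government purchases by $31 billion.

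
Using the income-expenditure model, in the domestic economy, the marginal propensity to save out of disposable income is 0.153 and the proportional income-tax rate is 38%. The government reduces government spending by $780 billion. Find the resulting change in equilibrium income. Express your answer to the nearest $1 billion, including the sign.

MPC = 1 − MPS = 1 − 0.153 = 0.847.
Expenditure multiplier = 1/(1 − c(1−t)) = 1/(1 − 0.847×0.62) = 1/0.47486 ≈ 2.106.
ΔY = k × ΔG = (−$780 billion) / 0.47486 ≈ −$1,643 billion.

−$1,643 billion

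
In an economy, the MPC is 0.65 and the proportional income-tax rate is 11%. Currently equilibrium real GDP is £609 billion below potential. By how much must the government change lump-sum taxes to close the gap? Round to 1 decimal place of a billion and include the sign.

−£394.9 billion

Spending multiplier = 1/(1 − c(1−t)) = 1/(1 − 0.65×0.89) = 1/0.4215 ≈ 2.372.
Tax multiplier = −c·k = −0.65/0.4215 ≈ −1.542. Need ΔY = +£609 billion, so ΔT = ΔY/(−c·k) = −(+£609 billion) × 0.4215 / 0.65 ≈ −£394.9 billion.
The government should cut lump-sum taxes by £394.9 billion.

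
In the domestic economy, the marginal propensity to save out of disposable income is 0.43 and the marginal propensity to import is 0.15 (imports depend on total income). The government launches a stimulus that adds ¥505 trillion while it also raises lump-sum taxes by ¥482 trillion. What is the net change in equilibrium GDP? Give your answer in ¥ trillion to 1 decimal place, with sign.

+¥397.0 trillion

MPC = 1 − MPS = 1 − 0.43 = 0.57.
Expenditure multiplier = 1/(1 − c + m) = 1/(1 − 0.57 + 0.15) = 1/0.58 ≈ 1.724.
ΔG contributes k·ΔG = (+¥505 trillion) / 0.58 ≈ +¥870.7 trillion.
ΔT of +¥482 trillion changes first-round spending by −c·ΔT = −¥274.74 trillion, contributing k·(−c·ΔT) = (−¥274.74 trillion) / 0.58 ≈ −¥473.7 trillion.
Net ΔY = k(ΔG − c·ΔT) = (+¥230.26 trillion) / 0.58 = +¥397 trillion.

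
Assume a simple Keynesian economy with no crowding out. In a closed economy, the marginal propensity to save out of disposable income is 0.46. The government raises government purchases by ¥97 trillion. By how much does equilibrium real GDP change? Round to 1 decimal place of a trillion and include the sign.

MPC = 1 − MPS = 1 − 0.46 = 0.54.
Expenditure multiplier = 1/(1 − MPC) = 1/(1 − 0.54) = 1/0.46 ≈ 2.174.
ΔY = k × ΔG = (+¥97 trillion) / 0.46 ≈ +¥210.9 trillion.

+¥210.9 trillion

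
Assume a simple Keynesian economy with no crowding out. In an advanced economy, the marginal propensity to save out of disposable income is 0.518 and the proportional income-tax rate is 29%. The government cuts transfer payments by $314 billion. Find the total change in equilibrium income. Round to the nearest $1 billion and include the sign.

−$230 billion

MPC = 1 − MPS = 1 − 0.518 = 0.482.
The transfer change shifts disposable income by −$314 billion, so first-round consumption changes by c·ΔTR = 0.482 × (−$314 billion) = −$151.348 billion.
Expenditure multiplier = 1/(1 − c(1−t)) = 1/(1 − 0.482×0.71) = 1/0.65778 ≈ 1.52.
The transfer multiplier is c × k ≈ 0.733, so ΔY = k × (c·ΔTR) = (−$151.348 billion) / 0.65778 ≈ −$230 billion.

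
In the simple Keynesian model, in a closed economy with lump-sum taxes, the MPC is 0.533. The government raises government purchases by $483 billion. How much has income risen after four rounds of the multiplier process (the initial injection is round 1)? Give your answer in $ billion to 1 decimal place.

$950.8 billion

Round 1 adds ΔG = $483 billion; each later round is MPC = 0.533 times the previous.
After 4 rounds: 483 + 257.439 + 137.214987 + 73.135588071 = ΔG·(1 − c^4)/(1 − c) = 483 × (1 − 0.080706559921)/0.467 ≈ $950.8 billion.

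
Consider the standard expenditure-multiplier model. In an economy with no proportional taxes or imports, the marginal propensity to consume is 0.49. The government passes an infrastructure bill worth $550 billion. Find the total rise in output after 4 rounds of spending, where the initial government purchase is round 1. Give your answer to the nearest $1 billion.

$1,016 billion

Round 1 adds ΔG = $550 billion; each later round is MPC = 0.49 times the previous.
After 4 rounds: 550 + 269.5 + 132.055 + 64.70695 = ΔG·(1 − c^4)/(1 − c) = 550 × (1 − 0.05764801)/0.51 ≈ $1,016 billion.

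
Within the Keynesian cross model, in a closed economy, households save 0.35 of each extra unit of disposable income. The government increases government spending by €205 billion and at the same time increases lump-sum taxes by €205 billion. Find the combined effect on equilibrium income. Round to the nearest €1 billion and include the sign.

+€205 billion

MPC = 1 − MPS = 1 − 0.35 = 0.65.
Expenditure multiplier = 1/(1 − MPC) = 1/(1 − 0.65) = 1/0.35 ≈ 2.857.
ΔG contributes k·ΔG = (+€205 billion) / 0.35 ≈ +€585.7 billion.
ΔT of +€205 billion changes first-round spending by −c·ΔT = −€133.25 billion, contributing k·(−c·ΔT) = (−€133.25 billion) / 0.35 ≈ −€380.7 billion.
With ΔG = ΔT and no other leakages, the balanced-budget multiplier is 1, so ΔY = ΔG = +€205 billion.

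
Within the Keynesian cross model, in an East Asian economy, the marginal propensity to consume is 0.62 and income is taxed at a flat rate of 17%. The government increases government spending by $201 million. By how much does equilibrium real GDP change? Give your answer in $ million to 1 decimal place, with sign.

+$414.1 million

Spending multiplier = 1/(1 − c(1−t)) = 1/(1 − 0.62×0.83) = 1/0.4854 ≈ 2.06.
ΔY = k × ΔG = (+$201 million) / 0.4854 ≈ +$414.1 million.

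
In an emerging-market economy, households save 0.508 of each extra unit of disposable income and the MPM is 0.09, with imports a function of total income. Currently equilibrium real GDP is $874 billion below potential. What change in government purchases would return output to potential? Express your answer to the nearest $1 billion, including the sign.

MPC = 1 − MPS = 1 − 0.508 = 0.492.
Spending multiplier = 1/(1 − c + m) = 1/(1 − 0.492 + 0.09) = 1/0.598 ≈ 1.672.
Need ΔY = +$874 billion, so ΔG = ΔY/k = (+$874 billion) × 0.598 ≈ +$523 billion.
The government should increase government purchases by $523 billion.

+$523 billion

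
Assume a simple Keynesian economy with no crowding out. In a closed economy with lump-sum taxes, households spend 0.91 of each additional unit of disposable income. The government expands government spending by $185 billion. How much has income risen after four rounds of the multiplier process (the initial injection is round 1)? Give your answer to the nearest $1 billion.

$646 billion

Round 1 adds ΔG = $185 billion; each later round is MPC = 0.91 times the previous.
After 4 rounds: 185 + 168.35 + 153.1985 + 139.410635 = ΔG·(1 − c^4)/(1 − c) = 185 × (1 − 0.68574961)/0.09 ≈ $646 billion.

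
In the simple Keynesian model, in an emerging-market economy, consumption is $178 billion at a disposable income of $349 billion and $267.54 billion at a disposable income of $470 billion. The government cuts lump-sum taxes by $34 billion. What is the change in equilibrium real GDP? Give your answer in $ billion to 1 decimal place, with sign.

+$96.8 billion

MPC = ΔC/ΔYd = (267.54 − 178)/(470 − 349) = 89.54/121 = 0.74.
A lump-sum tax change of −$34 billion shifts disposable income by +$34 billion; first-round consumption changes by −c × ΔT = −0.74 × (−$34 billion) = +$25.16 billion.
Expenditure multiplier = 1/(1 − MPC) = 1/(1 − 0.74) = 1/0.26 ≈ 3.846.
The tax multiplier is −c × k ≈ −2.846, so ΔY = k × (−c·ΔT) = (+$25.16 billion) / 0.26 ≈ +$96.8 billion.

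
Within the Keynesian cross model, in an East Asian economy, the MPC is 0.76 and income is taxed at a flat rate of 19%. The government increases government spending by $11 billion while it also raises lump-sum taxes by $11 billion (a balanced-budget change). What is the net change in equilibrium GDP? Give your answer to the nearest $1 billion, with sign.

+$7 billion

Expenditure multiplier = 1/(1 − c(1−t)) = 1/(1 − 0.76×0.81) = 1/0.3844 ≈ 2.601.
ΔG contributes k·ΔG = (+$11 billion) / 0.3844 ≈ +$28.6 billion.
ΔT of +$11 billion changes first-round spending by −c·ΔT = −$8.36 billion, contributing k·(−c·ΔT) = (−$8.36 billion) / 0.3844 ≈ −$21.7 billion.
Net ΔY = k(ΔG − c·ΔT) = (+$2.64 billion) / 0.3844 ≈ +$7 billion.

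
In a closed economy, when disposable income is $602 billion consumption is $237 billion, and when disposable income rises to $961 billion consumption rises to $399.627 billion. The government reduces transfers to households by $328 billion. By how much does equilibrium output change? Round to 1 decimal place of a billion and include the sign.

−$271.6 billion

MPC = ΔC/ΔYd = (399.627 − 237)/(961 − 602) = 162.627/359 = 0.453.
The transfer change shifts disposable income by −$328 billion, so first-round consumption changes by c·ΔTR = 0.453 × (−$328 billion) = −$148.584 billion.
Expenditure multiplier = 1/(1 − MPC) = 1/(1 − 0.453) = 1/0.547 ≈ 1.828.
The transfer multiplier is c × k ≈ 0.828, so ΔY = k × (c·ΔTR) = (−$148.584 billion) / 0.547 ≈ −$271.6 billion.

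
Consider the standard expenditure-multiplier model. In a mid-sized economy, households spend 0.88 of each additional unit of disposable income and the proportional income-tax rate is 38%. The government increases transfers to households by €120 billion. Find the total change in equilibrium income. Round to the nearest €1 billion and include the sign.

+€232 billion

The transfer change shifts disposable income by +€120 billion, so first-round consumption changes by c·ΔTR = 0.88 × (+€120 billion) = +€105.6 billion.
Expenditure multiplier = 1/(1 − c(1−t)) = 1/(1 − 0.88×0.62) = 1/0.4544 ≈ 2.201.
The transfer multiplier is c × k ≈ 1.937, so ΔY = k × (c·ΔTR) = (+€105.6 billion) / 0.4544 ≈ +€232 billion.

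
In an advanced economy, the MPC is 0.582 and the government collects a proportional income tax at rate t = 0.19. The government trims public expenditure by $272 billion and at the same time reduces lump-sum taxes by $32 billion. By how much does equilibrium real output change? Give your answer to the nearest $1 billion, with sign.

Expenditure multiplier = 1/(1 − c(1−t)) = 1/(1 − 0.582×0.81) = 1/0.52858 ≈ 1.892.
ΔG contributes k·ΔG = (−$272 billion) / 0.52858 ≈ −$514.6 billion.
ΔT of −$32 billion changes first-round spending by −c·ΔT = +$18.624 billion, contributing k·(−c·ΔT) = (+$18.624 billion) / 0.52858 ≈ +$35.2 billion.
Net ΔY = k(ΔG − c·ΔT) = (−$253.376 billion) / 0.52858 ≈ −$479 billion.

−$479 billion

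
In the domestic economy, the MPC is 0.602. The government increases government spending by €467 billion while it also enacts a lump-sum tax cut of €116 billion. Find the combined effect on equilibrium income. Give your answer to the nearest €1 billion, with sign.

Expenditure multiplier = 1/(1 − MPC) = 1/(1 − 0.602) = 1/0.398 ≈ 2.513.
ΔG contributes k·ΔG = (+€467 billion) / 0.398 ≈ +€1,173.4 billion.
ΔT of −€116 billion changes first-round spending by −c·ΔT = +€69.832 billion, contributing k·(−c·ΔT) = (+€69.832 billion) / 0.398 ≈ +€175.5 billion.
Net ΔY = k(ΔG − c·ΔT) = (+€536.832 billion) / 0.398 ≈ +€1,349 billion.

+€1,349 billion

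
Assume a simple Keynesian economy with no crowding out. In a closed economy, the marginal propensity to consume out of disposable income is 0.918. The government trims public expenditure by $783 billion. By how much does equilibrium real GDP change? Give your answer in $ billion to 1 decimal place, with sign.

−$9,548.8 billion

Spending multiplier = 1/(1 − MPC) = 1/(1 − 0.918) = 1/0.082 ≈ 12.195.
ΔY = k × ΔG = (−$783 billion) / 0.082 ≈ −$9,548.8 billion.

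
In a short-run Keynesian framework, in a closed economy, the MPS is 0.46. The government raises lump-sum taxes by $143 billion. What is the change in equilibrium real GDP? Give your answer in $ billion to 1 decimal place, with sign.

−$167.9 billion

MPC = 1 − MPS = 1 − 0.46 = 0.54.
A lump-sum tax change of +$143 billion shifts disposable income by −$143 billion; first-round consumption changes by −c × ΔT = −0.54 × (+$143 billion) = −$77.22 billion.
Expenditure multiplier = 1/(1 − MPC) = 1/(1 − 0.54) = 1/0.46 ≈ 2.174.
The tax multiplier is −c × k ≈ −1.174, so ΔY = k × (−c·ΔT) = (−$77.22 billion) / 0.46 ≈ −$167.9 billion.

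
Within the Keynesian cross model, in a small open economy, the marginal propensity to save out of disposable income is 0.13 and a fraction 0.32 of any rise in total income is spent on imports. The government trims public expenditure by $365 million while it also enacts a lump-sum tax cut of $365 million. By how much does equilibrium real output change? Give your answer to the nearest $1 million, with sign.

MPC = 1 − MPS = 1 − 0.13 = 0.87.
Expenditure multiplier = 1/(1 − c + m) = 1/(1 − 0.87 + 0.32) = 1/0.45 ≈ 2.222.
ΔG contributes k·ΔG = (−$365 million) / 0.45 ≈ −$811.1 million.
ΔT of −$365 million changes first-round spending by −c·ΔT = +$317.55 million, contributing k·(−c·ΔT) = (+$317.55 million) / 0.45 ≈ +$705.7 million.
Net ΔY = k(ΔG − c·ΔT) = (−$47.45 million) / 0.45 ≈ −$105 million.

−$105 million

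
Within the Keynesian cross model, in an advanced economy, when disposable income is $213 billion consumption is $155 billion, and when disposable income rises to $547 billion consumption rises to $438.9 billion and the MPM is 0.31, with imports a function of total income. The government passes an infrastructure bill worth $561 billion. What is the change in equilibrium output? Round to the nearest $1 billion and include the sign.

MPC = ΔC/ΔYd = (438.9 − 155)/(547 − 213) = 283.9/334 = 0.85.
Expenditure multiplier = 1/(1 − c + m) = 1/(1 − 0.85 + 0.31) = 1/0.46 ≈ 2.174.
ΔY = k × ΔG = (+$561 billion) / 0.46 ≈ +$1,220 billion.

+$1,220 billion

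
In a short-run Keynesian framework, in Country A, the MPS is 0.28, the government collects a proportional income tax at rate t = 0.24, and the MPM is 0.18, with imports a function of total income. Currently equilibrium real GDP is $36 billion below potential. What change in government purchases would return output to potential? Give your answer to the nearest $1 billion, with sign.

MPC = 1 − MPS = 1 − 0.28 = 0.72.
Spending multiplier = 1/(1 − c(1−t) + m) = 1/(1 − 0.72×0.76 + 0.18) = 1/0.6328 ≈ 1.58.
Need ΔY = +$36 billion, so ΔG = ΔY/k = (+$36 billion) × 0.6328 ≈ +$23 billion.
The government should increase government purchases by $23 billion.

+$23 billion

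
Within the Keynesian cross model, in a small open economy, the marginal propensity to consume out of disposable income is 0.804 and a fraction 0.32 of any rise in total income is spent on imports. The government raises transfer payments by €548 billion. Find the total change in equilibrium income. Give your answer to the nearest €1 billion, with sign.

The transfer change shifts disposable income by +€548 billion, so first-round consumption changes by c·ΔTR = 0.804 × (+€548 billion) = +€440.592 billion.
Expenditure multiplier = 1/(1 − c + m) = 1/(1 − 0.804 + 0.32) = 1/0.516 ≈ 1.938.
The transfer multiplier is c × k ≈ 1.558, so ΔY = k × (c·ΔTR) = (+€440.592 billion) / 0.516 ≈ +€854 billion.

+€854 billion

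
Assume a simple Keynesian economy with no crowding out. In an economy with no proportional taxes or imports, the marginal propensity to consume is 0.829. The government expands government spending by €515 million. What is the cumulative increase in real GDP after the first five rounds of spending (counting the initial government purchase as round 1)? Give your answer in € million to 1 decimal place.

Round 1 adds ΔG = €515 million; each later round is MPC = 0.829 times the previous.
After 5 rounds: 515 + 426.935 + 353.929115 + 293.407236335 + 243.234598921715 = ΔG·(1 − c^5)/(1 − c) = 515 × (1 − 0.391536859235149)/0.171 ≈ €1,832.5 million.

€1,832.5 million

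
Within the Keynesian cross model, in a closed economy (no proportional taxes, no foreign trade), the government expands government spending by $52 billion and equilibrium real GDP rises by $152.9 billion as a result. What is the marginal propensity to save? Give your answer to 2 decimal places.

0.34

Implied spending multiplier k = ΔY/ΔG = 152.9/52 ≈ 2.9404.
Since k = 1/(1 − MPC), MPC = 1 − 1/k = 1 − ΔG/ΔY = 1 − 52/152.9 ≈ 0.66.
MPS = 1 − MPC = 0.34.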